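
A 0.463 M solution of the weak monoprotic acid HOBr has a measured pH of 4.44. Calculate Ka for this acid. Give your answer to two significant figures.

Ka = 2.8 × 10^-9

[H+] = 10^(-4.44) = 3.63 × 10^-5 M
At equilibrium [HA] = 0.463 − 3.63 × 10^-5 = 4.63 × 10^-1 M
Ka = [H+][A-]/[HA] = (3.63 × 10^-5)² / 4.63 × 10^-1 = 2.8 × 10^-9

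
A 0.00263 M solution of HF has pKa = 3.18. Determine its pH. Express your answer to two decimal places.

HF ⇌ F- + H+
Ka = 10^(−3.18) = 6.61 × 10^-4
From the ICE table, Ka = x²/(0.00263 − x) = 6.61 × 10^-4.
x is not negligible relative to C₀; solve x² + 0.000661·x − 1.74e-06 = 0.
x = [−0.000661 + √(0.000661² + 6.95e-06)]/2 = 1.03 × 10^-3 M
pH = −log[H+] = −log(1.03 × 10^-3) = 2.99

pH = 2.99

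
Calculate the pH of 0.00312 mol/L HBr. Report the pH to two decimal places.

pH = 2.51

HBr is a strong acid and dissociates completely, so [H+] = 0.00312 M.
pH = -log(0.00312) = 2.51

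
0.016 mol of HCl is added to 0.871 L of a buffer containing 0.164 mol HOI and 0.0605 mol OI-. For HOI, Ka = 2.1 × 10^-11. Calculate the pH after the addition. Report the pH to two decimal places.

Added H+ converts OI- to HOI: HOI → 0.18 mol, OI- → 0.0445 mol.
pKa = −log(2.1 × 10^-11) = 10.678
pH = pKa + log(n_OI-/n_HOI) = 10.678 + log(0.0445/0.18) = 10.678 + (-0.607)

pH = 10.07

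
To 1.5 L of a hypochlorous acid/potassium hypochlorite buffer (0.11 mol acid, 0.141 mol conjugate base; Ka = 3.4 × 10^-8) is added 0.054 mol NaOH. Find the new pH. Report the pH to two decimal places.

pH = 8.01

OH- converts HOCl to OCl-: HOCl → 0.056 mol, OCl- → 0.195 mol.
pKa = −log(3.4 × 10^-8) = 7.469
pH = pKa + log(n_OCl-/n_HOCl) = 7.469 + log(0.195/0.056) = 7.469 + (+0.542)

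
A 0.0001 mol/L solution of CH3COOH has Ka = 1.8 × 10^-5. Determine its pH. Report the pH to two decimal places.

CH3COOH ⇌ CH3COO- + H+
Let x = [H+] at equilibrium. Ka = x²/(0.0001 − x).
The 5% rule fails; solving x² + Ka·x − Ka·C₀ = 0 exactly:
x = (−Ka + √(Ka² + 4·Ka·C₀))/2 = 3.44 × 10^-5 M
pH = −log[H+] = −log(3.44 × 10^-5) = 4.46

pH = 4.46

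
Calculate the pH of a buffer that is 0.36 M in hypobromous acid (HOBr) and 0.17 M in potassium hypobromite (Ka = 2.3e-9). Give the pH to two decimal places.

pH = 8.31

pKa = −log(2.3 × 10^-9) = 8.638
Henderson–Hasselbalch: pH = pKa + log([OBr-]/[HOBr]) = 8.638 + log(0.17/0.36)
pH = 8.638 + (-0.326) = 8.31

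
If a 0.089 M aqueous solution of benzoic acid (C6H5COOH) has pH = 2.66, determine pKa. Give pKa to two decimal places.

pKa = 4.26

[H+] = 10^(-2.66) = 2.19 × 10^-3 M
At equilibrium [HA] = 0.089 − 2.19 × 10^-3 = 8.68 × 10^-2 M
Ka = [H+][A-]/[HA] = (2.19 × 10^-3)² / 8.68 × 10^-2 = 5.53 × 10^-5
pKa = -log(5.53 × 10^-5) = 4.26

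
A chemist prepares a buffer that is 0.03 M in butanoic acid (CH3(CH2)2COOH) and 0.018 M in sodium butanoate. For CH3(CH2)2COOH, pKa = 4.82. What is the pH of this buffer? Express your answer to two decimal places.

pH = 4.60

Henderson–Hasselbalch: pH = pKa + log([CH3(CH2)2COO-]/[CH3(CH2)2COOH]) = 4.82 + log(0.018/0.03)
pH = 4.82 + (-0.222) = 4.60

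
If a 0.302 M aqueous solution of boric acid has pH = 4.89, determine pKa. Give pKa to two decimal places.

pKa = 9.26

[H+] = 10^(-4.89) = 1.29 × 10^-5 M
At equilibrium [HA] = 0.302 − 1.29 × 10^-5 = 3.02 × 10^-1 M
Ka = [H+][A-]/[HA] = (1.29 × 10^-5)² / 3.02 × 10^-1 = 5.51 × 10^-10
pKa = -log(5.51 × 10^-10) = 9.26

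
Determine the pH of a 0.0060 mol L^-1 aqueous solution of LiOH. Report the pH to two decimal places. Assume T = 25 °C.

pH = 11.78

LiOH is a strong base; [OH-] = 0.006 M.
pOH = -log(0.006) = 2.22
pH = 14.00 - 2.22 = 11.78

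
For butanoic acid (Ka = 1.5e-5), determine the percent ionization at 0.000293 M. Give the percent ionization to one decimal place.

CH3(CH2)2COOH ⇌ CH3(CH2)2COO- + H+; let x = [H+] at equilibrium.
Ka = x²/(C₀ − x); solving the quadratic gives x = 5.92 × 10^-5 M.
Fraction ionized = 5.92 × 10^-5 / 0.000293 = 0.2020 → 20.2%

20.2%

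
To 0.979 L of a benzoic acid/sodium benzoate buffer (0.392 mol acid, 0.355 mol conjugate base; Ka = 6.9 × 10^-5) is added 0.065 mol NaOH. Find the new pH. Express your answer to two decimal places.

After neutralization: n(C6H5COOH) = 0.327 mol, n(C6H5COO-) = 0.42 mol.
pKa = −log(6.9 × 10^-5) = 4.161
pH = pKa + log(n_C6H5COO-/n_C6H5COOH) = 4.161 + log(0.42/0.327) = 4.161 + (+0.109)

pH = 4.27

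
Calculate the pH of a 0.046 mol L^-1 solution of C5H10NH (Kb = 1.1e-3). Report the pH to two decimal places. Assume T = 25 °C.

C5H10NH + H2O ⇌ C5H10NH2+ + OH-
Let x = [OH-] at equilibrium. Kb = x²/(0.046 − x).
x is not negligible relative to C₀; solve x² + 0.0011·x − 5.06e-05 = 0.
x = (−Kb + √(Kb² + 4·Kb·C₀))/2 = 6.58 × 10^-3 M
pOH = 2.18, so pH = 14.00 − pOH = 11.82

pH = 11.82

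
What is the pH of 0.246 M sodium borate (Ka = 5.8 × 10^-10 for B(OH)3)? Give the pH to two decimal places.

pH = 11.31

B(OH)4- is the conjugate base of the weak acid B(OH)3.
Kb = Kw/Ka = 1.0×10^-14 / 5.8 × 10^-10 = 1.72 × 10^-5
From the ICE table, Kb = x²/(0.246 − x) = 1.72 × 10^-5.
Neglecting x in the denominator: x = √(1.72 × 10^-5 × 0.246) = 2.06 × 10^-3 M
pOH = 2.69, so pH = 14.00 − pOH = 11.31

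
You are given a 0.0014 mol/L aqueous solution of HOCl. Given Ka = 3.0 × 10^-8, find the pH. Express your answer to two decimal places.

HOCl ⇌ OCl- + H+
From the ICE table, Ka = x²/(0.0014 − x) = 3.0 × 10^-8.
Assume x ≪ 0.0014: x ≈ √(3.0 × 10^-8 × 0.0014) = 6.48 × 10^-6 M
pH = −log[H+] = −log(6.48 × 10^-6) = 5.19

pH = 5.19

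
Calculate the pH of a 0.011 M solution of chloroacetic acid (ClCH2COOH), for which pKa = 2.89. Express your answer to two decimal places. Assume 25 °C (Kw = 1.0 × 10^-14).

pH = 2.50

ClCH2COOH ⇌ ClCH2COO- + H+
Ka = 10^(−2.89) = 1.29 × 10^-3
Ka = [H+]²/(0.011 − [H+]) = 1.29 × 10^-3
Here C₀/Ka ≈ 8.53, so the small-[H+] approximation fails. Use the quadratic:
[H+] = (−Ka + √(Ka² + 4·Ka·C₀))/2 = 3.18 × 10^-3 M
pH = −log[H+] = −log(3.18 × 10^-3) = 2.50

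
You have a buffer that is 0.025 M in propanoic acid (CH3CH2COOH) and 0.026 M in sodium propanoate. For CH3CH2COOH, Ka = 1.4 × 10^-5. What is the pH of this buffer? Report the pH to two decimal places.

pH = 4.87

pKa = −log(1.4 × 10^-5) = 4.854
pH = pKa + log([A⁻]/[HA]) = 4.854 + log(0.026/0.025)
pH = 4.854 + (+0.017) = 4.87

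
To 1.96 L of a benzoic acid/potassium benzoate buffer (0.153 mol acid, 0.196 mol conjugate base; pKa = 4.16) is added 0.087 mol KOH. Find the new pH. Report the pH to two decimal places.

pH = 4.79

After neutralization: n(C6H5COOH) = 0.066 mol, n(C6H5COO-) = 0.283 mol.
pH = pKa + log([A⁻]/[HA]) = 4.16 + log(0.283/0.066) = 4.16 +0.632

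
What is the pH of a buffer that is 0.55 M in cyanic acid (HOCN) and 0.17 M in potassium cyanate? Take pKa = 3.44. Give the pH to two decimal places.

Using pH = pKa + log([base]/[acid]) with [base]/[acid] = 0.17/0.55:
pH = 3.44 + (-0.510) = 2.93

pH = 2.93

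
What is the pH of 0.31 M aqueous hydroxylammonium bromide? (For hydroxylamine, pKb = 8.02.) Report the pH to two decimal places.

pH = 3.24

NH3OH+ is the conjugate acid of the weak base NH2OH.
Kb = 10^(−8.02) = 9.55 × 10^-9
Ka = Kw/Kb = 1.0×10^-14 / 9.55 × 10^-9 = 1.05 × 10^-6
Ka = [H+]²/(0.31 − [H+]) = 1.05 × 10^-6
Since Ka ≪ C₀, [H+] ≈ √(Ka·C₀) = 5.71 × 10^-4 M.
([H+]/C₀ = 0.18% < 5%, so the approximation holds.)
pH = −log(5.71 × 10^-4) = 3.24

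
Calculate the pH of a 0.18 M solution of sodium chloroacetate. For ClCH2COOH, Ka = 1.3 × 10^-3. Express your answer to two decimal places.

pH = 8.07

ClCH2COO- is the conjugate base of the weak acid ClCH2COOH.
Kb = Kw/Ka = 1.0×10^-14 / 1.3 × 10^-3 = 7.69 × 10^-12
From the ICE table, Kb = x²/(0.18 − x) = 7.69 × 10^-12.
Assume x ≪ 0.18: x ≈ √(7.69 × 10^-12 × 0.18) = 1.18 × 10^-6 M
(x/C₀ = 0.00065% < 5%, so the approximation holds.)
pOH = −log(1.18 × 10^-6) = 5.93; pH = 14.00 − 5.93 = 8.07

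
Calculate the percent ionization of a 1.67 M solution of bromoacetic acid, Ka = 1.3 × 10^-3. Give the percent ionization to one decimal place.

2.8%

BrCH2COOH ⇌ BrCH2COO- + H+; let x = [H+] at equilibrium.
x ≈ √(Ka·C₀) = √(1.3 × 10^-3 × 1.67) = 4.66 × 10^-2 M
% ionization = x/C₀ × 100% = 4.66 × 10^-2/1.67 × 100% = 2.8%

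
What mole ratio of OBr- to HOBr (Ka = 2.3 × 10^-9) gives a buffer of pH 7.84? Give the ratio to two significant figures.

pKa = -log(2.3 × 10^-9) = 8.638
pH = pKa + log(r) ⇒ log(r) = 7.84 − 8.638 = -0.798
r = [OBr-]/[HOBr] = 10^(-0.798) = 0.159

ratio = 0.16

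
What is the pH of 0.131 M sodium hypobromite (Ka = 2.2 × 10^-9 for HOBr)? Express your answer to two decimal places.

OBr- is the conjugate base of the weak acid HOBr.
Kb = Kw/Ka = 1.0×10^-14 / 2.2 × 10^-9 = 4.55 × 10^-6
From the ICE table, Kb = [OH-]²/(0.131 − [OH-]) = 4.55 × 10^-6.
Since Kb ≪ C₀, [OH-] ≈ √(Kb·C₀) = 7.72 × 10^-4 M.
Check: 0.59% ionized — well under 5%, approximation valid.
pOH = 3.11, so pH = 14.00 − pOH = 10.89

pH = 10.89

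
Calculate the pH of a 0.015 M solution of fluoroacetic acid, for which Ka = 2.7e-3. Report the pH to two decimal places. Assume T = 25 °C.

FCH2COOH ⇌ FCH2COO- + H+
From the ICE table, Ka = [H+]²/(0.015 − [H+]) = 2.7 × 10^-3.
Here C₀/Ka ≈ 5.56, so the small-[H+] approximation fails. Use the quadratic:
[H+] = (−Ka + √(Ka² + 4·Ka·C₀))/2 = 5.16 × 10^-3 M
pH = −log[H+] = −log(5.16 × 10^-3) = 2.29

pH = 2.29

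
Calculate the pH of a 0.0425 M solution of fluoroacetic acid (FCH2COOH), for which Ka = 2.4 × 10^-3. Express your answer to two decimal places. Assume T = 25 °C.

pH = 2.05

FCH2COOH ⇌ FCH2COO- + H+
From the ICE table, Ka = x²/(0.0425 − x) = 2.4 × 10^-3.
The 5% rule fails; solving x² + Ka·x − Ka·C₀ = 0 exactly:
x = (−Ka + √(Ka² + 4·Ka·C₀))/2 = 8.97 × 10^-3 M
pH = −log[H+] = −log(8.97 × 10^-3) = 2.05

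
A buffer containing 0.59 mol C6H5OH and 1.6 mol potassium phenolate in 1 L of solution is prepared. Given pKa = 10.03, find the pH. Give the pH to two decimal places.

pH = 10.46

Henderson–Hasselbalch: pH = pKa + log([C6H5O-]/[C6H5OH]) = 10.03 + log(1.6/0.59)
pH = 10.03 + (+0.433) = 10.46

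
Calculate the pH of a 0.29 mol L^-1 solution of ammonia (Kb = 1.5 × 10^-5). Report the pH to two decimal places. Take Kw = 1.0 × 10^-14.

NH3 + H2O ⇌ NH4+ + OH-
From the ICE table, Kb = x²/(0.29 − x) = 1.5 × 10^-5.
Neglecting x in the denominator: x = √(1.5 × 10^-5 × 0.29) = 2.09 × 10^-3 M
(x/C₀ = 0.72% < 5%, so the approximation holds.)
pOH = −log(2.09 × 10^-3) = 2.68; pH = 14.00 − 2.68 = 11.32

pH = 11.32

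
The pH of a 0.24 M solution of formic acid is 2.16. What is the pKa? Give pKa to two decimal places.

pKa = 3.69

[H+] = 10^(-2.16) = 6.92 × 10^-3 M
At equilibrium [HA] = 0.24 − 6.92 × 10^-3 = 2.33 × 10^-1 M
Ka = [H+][A-]/[HA] = (6.92 × 10^-3)² / 2.33 × 10^-1 = 2.06 × 10^-4
pKa = -log(2.06 × 10^-4) = 3.69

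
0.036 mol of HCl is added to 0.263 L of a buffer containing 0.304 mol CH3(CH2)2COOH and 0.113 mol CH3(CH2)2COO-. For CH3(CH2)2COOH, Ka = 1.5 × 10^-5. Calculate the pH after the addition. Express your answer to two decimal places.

Added H+ converts CH3(CH2)2COO- to CH3(CH2)2COOH: CH3(CH2)2COOH → 0.34 mol, CH3(CH2)2COO- → 0.077 mol.
pKa = −log(1.5 × 10^-5) = 4.824
Henderson–Hasselbalch with mole ratio 0.077/0.34: pH = 4.824 + (-0.645)

pH = 4.18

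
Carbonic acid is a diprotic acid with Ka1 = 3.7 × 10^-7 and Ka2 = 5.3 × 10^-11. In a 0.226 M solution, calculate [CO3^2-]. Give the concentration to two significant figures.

5.3 × 10^-11 M

First ionization gives [H+] ≈ [HCO3-] = 2.89 × 10^-4 M.
Second step: Ka2 = [H+][CO3^2-]/[HCO3-] ≈ [CO3^2-] (since [H+] ≈ [HCO3-]).
So [CO3^2-] ≈ Ka2.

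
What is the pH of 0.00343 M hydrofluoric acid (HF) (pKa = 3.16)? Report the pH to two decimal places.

HF ⇌ F- + H+
Ka = 10^(−3.16) = 6.92 × 10^-4
From the ICE table, Ka = x²/(0.00343 − x) = 6.92 × 10^-4.
x is not negligible relative to C₀; solve x² + 0.000692·x − 2.37e-06 = 0.
x = (−Ka + √(Ka² + 4·Ka·C₀))/2 = 1.23 × 10^-3 M
pH = −log(1.23 × 10^-3) = 2.91

pH = 2.91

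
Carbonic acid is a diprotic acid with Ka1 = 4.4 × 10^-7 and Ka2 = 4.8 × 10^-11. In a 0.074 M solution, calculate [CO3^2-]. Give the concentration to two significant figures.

First ionization gives [H+] ≈ [HCO3-] = 1.80 × 10^-4 M.
Second step: Ka2 = [H+][CO3^2-]/[HCO3-] ≈ [CO3^2-] (since [H+] ≈ [HCO3-]).
So [CO3^2-] ≈ Ka2.

4.8 × 10^-11 M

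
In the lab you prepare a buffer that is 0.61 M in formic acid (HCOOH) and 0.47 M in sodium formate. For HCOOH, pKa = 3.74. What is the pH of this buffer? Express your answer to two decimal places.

Henderson–Hasselbalch: pH = pKa + log([HCOO-]/[HCOOH]) = 3.74 + log(0.47/0.61)
pH = 3.74 + (-0.113) = 3.63

pH = 3.63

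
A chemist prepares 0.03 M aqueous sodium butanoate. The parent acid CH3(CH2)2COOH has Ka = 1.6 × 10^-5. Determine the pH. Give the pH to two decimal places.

pH = 8.64

CH3(CH2)2COO- is the conjugate base of the weak acid CH3(CH2)2COOH.
Kb = Kw/Ka = 1.0×10^-14 / 1.6 × 10^-5 = 6.25 × 10^-10
From the ICE table, Kb = x²/(0.03 − x) = 6.25 × 10^-10.
Assume x ≪ 0.03: x ≈ √(6.25 × 10^-10 × 0.03) = 4.33 × 10^-6 M
Check: 0.014% ionized — well under 5%, approximation valid.
pOH = −log(4.33 × 10^-6) = 5.36; pH = 14.00 − 5.36 = 8.64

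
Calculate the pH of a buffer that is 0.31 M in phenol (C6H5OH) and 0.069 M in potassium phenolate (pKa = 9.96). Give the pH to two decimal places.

pH = pKa + log([A⁻]/[HA]) = 9.96 + log(0.069/0.31)
pH = 9.96 + (-0.653) = 9.31

pH = 9.31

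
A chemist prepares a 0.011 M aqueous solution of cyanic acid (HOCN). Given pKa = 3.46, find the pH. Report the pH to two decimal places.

HOCN ⇌ OCN- + H+
Ka = 10^(−3.46) = 3.47 × 10^-4
Ka = [H+]²/(0.011 − [H+]) = 3.47 × 10^-4
[H+] is not negligible relative to C₀; solve [H+]² + 0.000347·[H+] − 3.82e-06 = 0.
[H+] = [−0.000347 + √(0.000347² + 1.53e-05)]/2 = 1.79 × 10^-3 M
pH = −log(1.79 × 10^-3) = 2.75

pH = 2.75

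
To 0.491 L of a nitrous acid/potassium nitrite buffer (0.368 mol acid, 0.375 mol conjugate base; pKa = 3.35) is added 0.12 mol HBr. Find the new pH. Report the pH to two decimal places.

pH = 3.07

After neutralization: n(HNO2) = 0.488 mol, n(NO2-) = 0.255 mol.
Henderson–Hasselbalch with mole ratio 0.255/0.488: pH = 3.35 + (-0.282)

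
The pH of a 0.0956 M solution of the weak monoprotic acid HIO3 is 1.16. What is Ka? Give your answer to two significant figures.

Ka = 1.8 × 10^-1

[H+] = 10^(-1.16) = 6.92 × 10^-2 M
At equilibrium [HA] = 0.0956 − 6.92 × 10^-2 = 2.64 × 10^-2 M
Ka = [H+][A-]/[HA] = (6.92 × 10^-2)² / 2.64 × 10^-2 = 1.8 × 10^-1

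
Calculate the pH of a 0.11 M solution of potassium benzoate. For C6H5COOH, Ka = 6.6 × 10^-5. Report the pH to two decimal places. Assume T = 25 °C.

pH = 8.61

C6H5COO- is the conjugate base of the weak acid C6H5COOH.
Kb = Kw/Ka = 1.0×10^-14 / 6.6 × 10^-5 = 1.52 × 10^-10
From the ICE table, Kb = x²/(0.11 − x) = 1.52 × 10^-10.
Neglecting x in the denominator: x = √(1.52 × 10^-10 × 0.11) = 4.09 × 10^-6 M
pOH = 5.39, so pH = 14.00 − pOH = 8.61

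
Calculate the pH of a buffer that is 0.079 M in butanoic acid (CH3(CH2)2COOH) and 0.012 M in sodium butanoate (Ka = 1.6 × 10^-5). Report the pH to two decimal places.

pH = 3.98

pKa = −log(1.6 × 10^-5) = 4.796
pH = pKa + log([A⁻]/[HA]) = 4.796 + log(0.012/0.079)
pH = 4.796 + (-0.818) = 3.98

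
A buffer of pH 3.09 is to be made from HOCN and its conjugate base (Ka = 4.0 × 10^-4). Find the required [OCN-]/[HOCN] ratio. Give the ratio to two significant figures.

pKa = -log(4.0 × 10^-4) = 3.398
pH = pKa + log(r) ⇒ log(r) = 3.09 − 3.398 = -0.308
r = [OCN-]/[HOCN] = 10^(-0.308) = 0.492

ratio = 0.49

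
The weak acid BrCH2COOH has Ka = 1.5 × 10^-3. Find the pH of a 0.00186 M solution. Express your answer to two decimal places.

pH = 2.97

BrCH2COOH ⇌ BrCH2COO- + H+
Ka = [H+]²/(0.00186 − [H+]) = 1.5 × 10^-3
Here C₀/Ka ≈ 1.24, so the small-[H+] approximation fails. Use the quadratic:
[H+] = [−0.0015 + √(0.0015² + 1.12e-05)]/2 = 1.08 × 10^-3 M
pH = −log(1.08 × 10^-3) = 2.97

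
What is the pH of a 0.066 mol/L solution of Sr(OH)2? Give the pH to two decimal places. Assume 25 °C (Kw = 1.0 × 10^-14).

Sr(OH)2 is a strong base (each formula unit releases 2 OH-); [OH-] = 0.132 M.
pOH = -log(0.132) = 0.88
pH = 14.00 - 0.88 = 13.12

pH = 13.12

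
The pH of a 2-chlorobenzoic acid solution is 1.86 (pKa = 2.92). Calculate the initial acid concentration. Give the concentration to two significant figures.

[H+] = 10^(-1.86) = 1.38 × 10^-2 M = x
Ka = 10^(−2.92) = 1.20 × 10^-3
Ka = x²/(C₀ − x) ⇒ C₀ = x + x²/Ka
C₀ = 1.38 × 10^-2 + (1.38 × 10^-2)²/(1.20 × 10^-3) = 1.73 × 10^-1 M

C₀ = 1.7 × 10^-1 M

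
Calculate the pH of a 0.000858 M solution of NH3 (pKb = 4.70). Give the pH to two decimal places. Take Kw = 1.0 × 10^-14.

pH = 10.08

NH3 + H2O ⇌ NH4+ + OH-
Kb = 10^(−4.70) = 2.00 × 10^-5
Kb = x²/(0.000858 − x) = 2.00 × 10^-5
The 5% rule fails; solving x² + Kb·x − Kb·C₀ = 0 exactly:
x = [−2e-05 + √(2e-05² + 6.86e-08)]/2 = 1.21 × 10^-4 M
pOH = −log(1.21 × 10^-4) = 3.92; pH = 14.00 − 3.92 = 10.08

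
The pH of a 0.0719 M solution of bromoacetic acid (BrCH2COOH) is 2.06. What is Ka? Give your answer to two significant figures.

Ka = 1.2 × 10^-3

[H+] = 10^(-2.06) = 8.71 × 10^-3 M
At equilibrium [HA] = 0.0719 − 8.71 × 10^-3 = 6.32 × 10^-2 M
Ka = [H+][A-]/[HA] = (8.71 × 10^-3)² / 6.32 × 10^-2 = 1.2 × 10^-3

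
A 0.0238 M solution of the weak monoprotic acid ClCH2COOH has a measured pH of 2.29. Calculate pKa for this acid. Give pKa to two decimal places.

pKa = 2.85

[H+] = 10^(-2.29) = 5.13 × 10^-3 M
At equilibrium [HA] = 0.0238 − 5.13 × 10^-3 = 1.87 × 10^-2 M
Ka = [H+][A-]/[HA] = (5.13 × 10^-3)² / 1.87 × 10^-2 = 1.41 × 10^-3
pKa = -log(1.41 × 10^-3) = 2.85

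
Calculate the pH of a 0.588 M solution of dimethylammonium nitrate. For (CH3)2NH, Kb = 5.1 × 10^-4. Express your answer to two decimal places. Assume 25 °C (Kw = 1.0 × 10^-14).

pH = 5.47

(CH3)2NH2+ is the conjugate acid of the weak base (CH3)2NH.
Ka = Kw/Kb = 1.0×10^-14 / 5.1 × 10^-4 = 1.96 × 10^-11
Let x = [H+] at equilibrium. Ka = x²/(0.588 − x).
Neglecting x in the denominator: x = √(1.96 × 10^-11 × 0.588) = 3.39 × 10^-6 M
pH = −log[H+] = −log(3.39 × 10^-6) = 5.47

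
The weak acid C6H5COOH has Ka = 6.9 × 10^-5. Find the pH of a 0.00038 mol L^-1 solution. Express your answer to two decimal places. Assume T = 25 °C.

pH = 3.88

C6H5COOH ⇌ C6H5COO- + H+
From the ICE table, Ka = [H+]²/(0.00038 − [H+]) = 6.9 × 10^-5.
The 5% rule fails; solving [H+]² + Ka·[H+] − Ka·C₀ = 0 exactly:
[H+] = (−Ka + √(Ka² + 4·Ka·C₀))/2 = 1.31 × 10^-4 M
pH = −log[H+] = −log(1.31 × 10^-4) = 3.88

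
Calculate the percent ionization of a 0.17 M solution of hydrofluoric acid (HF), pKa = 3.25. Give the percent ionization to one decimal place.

HF ⇌ F- + H+; let x = [H+] at equilibrium.
Ka = 10^(−3.25) = 5.62 × 10^-4
Solve x² + 0.000562x − 9.55e-05 = 0 → x = 9.50 × 10^-3 M
% ionization = x/C₀ × 100% = 9.50 × 10^-3/0.17 × 100% = 5.6%

5.6%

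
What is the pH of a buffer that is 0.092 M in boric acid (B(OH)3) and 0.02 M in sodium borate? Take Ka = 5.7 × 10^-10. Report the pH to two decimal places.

pKa = −log(5.7 × 10^-10) = 9.244
pH = pKa + log([A⁻]/[HA]) = 9.244 + log(0.02/0.092)
pH = 9.244 + (-0.663) = 8.58

pH = 8.58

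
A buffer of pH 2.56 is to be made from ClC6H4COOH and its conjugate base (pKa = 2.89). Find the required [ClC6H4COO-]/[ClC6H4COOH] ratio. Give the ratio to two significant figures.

pH = pKa + log(r) ⇒ log(r) = 2.56 − 2.89 = -0.33
r = [ClC6H4COO-]/[ClC6H4COOH] = 10^(-0.33) = 0.468

ratio = 0.47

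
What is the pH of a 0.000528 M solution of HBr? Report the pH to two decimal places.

HBr is a strong acid and dissociates completely, so [H+] = 0.000528 M.
pH = -log(0.000528) = 3.28

pH = 3.28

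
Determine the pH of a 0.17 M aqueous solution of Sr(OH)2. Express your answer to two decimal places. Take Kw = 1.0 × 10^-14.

Sr(OH)2 is a strong base (each formula unit releases 2 OH-); [OH-] = 0.34 M.
pOH = -log(0.34) = 0.47
pH = 14.00 - 0.47 = 13.53

pH = 13.53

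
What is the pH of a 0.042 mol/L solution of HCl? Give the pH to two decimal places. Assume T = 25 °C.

pH = 1.38

HCl is a strong acid and dissociates completely, so [H+] = 0.042 M.
pH = -log(0.042) = 1.38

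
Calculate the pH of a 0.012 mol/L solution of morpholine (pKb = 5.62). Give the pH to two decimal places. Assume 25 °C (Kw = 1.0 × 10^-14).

pH = 10.23

C4H8ONH + H2O ⇌ C4H8ONH2+ + OH-
Kb = 10^(−5.62) = 2.40 × 10^-6
Kb = [OH-]²/(0.012 − [OH-]) = 2.40 × 10^-6
Since Kb ≪ C₀, [OH-] ≈ √(Kb·C₀) = 1.70 × 10^-4 M.
Check: 1.4% ionized — well under 5%, approximation valid.
pOH = 3.77, so pH = 14.00 − pOH = 10.23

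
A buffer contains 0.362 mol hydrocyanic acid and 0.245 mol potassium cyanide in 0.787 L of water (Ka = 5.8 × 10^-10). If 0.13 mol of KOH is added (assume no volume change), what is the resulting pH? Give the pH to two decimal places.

pH = 9.45

After neutralization: n(HCN) = 0.232 mol, n(CN-) = 0.375 mol.
pKa = −log(5.8 × 10^-10) = 9.237
Henderson–Hasselbalch with mole ratio 0.375/0.232: pH = 9.237 + (+0.209)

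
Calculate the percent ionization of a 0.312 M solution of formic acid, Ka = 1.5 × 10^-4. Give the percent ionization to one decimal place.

2.2%

HCOOH ⇌ HCOO- + H+; let x = [H+] at equilibrium.
x ≈ √(Ka·C₀) = √(1.5 × 10^-4 × 0.312) = 6.84 × 10^-3 M
% ionization = x/C₀ × 100% = 6.84 × 10^-3/0.312 × 100% = 2.2%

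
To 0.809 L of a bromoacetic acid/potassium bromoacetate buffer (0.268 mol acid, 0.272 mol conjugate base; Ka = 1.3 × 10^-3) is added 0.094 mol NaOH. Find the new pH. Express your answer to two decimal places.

pH = 3.21

After neutralization: n(BrCH2COOH) = 0.174 mol, n(BrCH2COO-) = 0.366 mol.
pKa = −log(1.3 × 10^-3) = 2.886
Henderson–Hasselbalch with mole ratio 0.366/0.174: pH = 2.886 + (+0.323)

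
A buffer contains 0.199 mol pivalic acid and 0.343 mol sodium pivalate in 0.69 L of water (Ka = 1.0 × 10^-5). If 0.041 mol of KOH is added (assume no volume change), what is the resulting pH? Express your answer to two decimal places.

pH = 5.39

OH- converts (CH3)3CCOOH to (CH3)3CCOO-: (CH3)3CCOOH → 0.158 mol, (CH3)3CCOO- → 0.384 mol.
pKa = −log(1.0 × 10^-5) = 5.000
pH = pKa + log(n_(CH3)3CCOO-/n_(CH3)3CCOOH) = 5.000 + log(0.384/0.158) = 5.000 + (+0.386)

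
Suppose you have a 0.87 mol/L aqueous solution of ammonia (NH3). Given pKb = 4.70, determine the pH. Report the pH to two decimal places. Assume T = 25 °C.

NH3 + H2O ⇌ NH4+ + OH-
Kb = 10^(−4.70) = 2.00 × 10^-5
Let x = [OH-] at equilibrium. Kb = x²/(0.87 − x).
Assume x ≪ 0.87: x ≈ √(2.00 × 10^-5 × 0.87) = 4.17 × 10^-3 M
pOH = −log(4.17 × 10^-3) = 2.38; pH = 14.00 − 2.38 = 11.62

pH = 11.62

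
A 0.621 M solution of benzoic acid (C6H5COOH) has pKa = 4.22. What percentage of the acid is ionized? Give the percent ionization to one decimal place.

C6H5COOH ⇌ C6H5COO- + H+; let x = [H+] at equilibrium.
Ka = 10^(−4.22) = 6.03 × 10^-5
x ≈ √(Ka·C₀) = √(6.03 × 10^-5 × 0.621) = 6.12 × 10^-3 M
% ionization = x/C₀ × 100% = 6.12 × 10^-3/0.621 × 100% = 1.0%

1.0%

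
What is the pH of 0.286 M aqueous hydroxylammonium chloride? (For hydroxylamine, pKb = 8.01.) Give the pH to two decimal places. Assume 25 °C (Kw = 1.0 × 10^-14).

NH3OH+ is the conjugate acid of the weak base NH2OH.
Kb = 10^(−8.01) = 9.77 × 10^-9
Ka = Kw/Kb = 1.0×10^-14 / 9.77 × 10^-9 = 1.02 × 10^-6
From the ICE table, Ka = [H+]²/(0.286 − [H+]) = 1.02 × 10^-6.
Assume [H+] ≪ 0.286: [H+] ≈ √(1.02 × 10^-6 × 0.286) = 5.40 × 10^-4 M
([H+]/C₀ = 0.19% < 5%, so the approximation holds.)
pH = −log(5.40 × 10^-4) = 3.27

pH = 3.27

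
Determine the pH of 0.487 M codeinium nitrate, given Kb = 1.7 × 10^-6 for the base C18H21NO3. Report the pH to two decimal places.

pH = 4.27

C18H22NO3+ is the conjugate acid of the weak base C18H21NO3.
Ka = Kw/Kb = 1.0×10^-14 / 1.7 × 10^-6 = 5.88 × 10^-9
From the ICE table, Ka = [H+]²/(0.487 − [H+]) = 5.88 × 10^-9.
Assume [H+] ≪ 0.487: [H+] ≈ √(5.88 × 10^-9 × 0.487) = 5.35 × 10^-5 M
pH = −log(5.35 × 10^-5) = 4.27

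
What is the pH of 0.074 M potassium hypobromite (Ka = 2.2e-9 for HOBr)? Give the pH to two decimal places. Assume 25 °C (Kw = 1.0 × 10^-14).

pH = 10.76

OBr- is the conjugate base of the weak acid HOBr.
Kb = Kw/Ka = 1.0×10^-14 / 2.2 × 10^-9 = 4.55 × 10^-6
Kb = [OH-]²/(0.074 − [OH-]) = 4.55 × 10^-6
Assume [OH-] ≪ 0.074: [OH-] ≈ √(4.55 × 10^-6 × 0.074) = 5.80 × 10^-4 M
([OH-]/C₀ = 0.78% < 5%, so the approximation holds.)
pOH = −log(5.80 × 10^-4) = 3.24; pH = 14.00 − 3.24 = 10.76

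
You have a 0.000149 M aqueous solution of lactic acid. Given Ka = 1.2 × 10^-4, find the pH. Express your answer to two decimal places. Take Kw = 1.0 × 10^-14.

CH3CH(OH)COOH ⇌ CH3CH(OH)COO- + H+
Let x = [H+] at equilibrium. Ka = x²/(0.000149 − x).
The 5% rule fails; solving x² + Ka·x − Ka·C₀ = 0 exactly:
x = (−Ka + √(Ka² + 4·Ka·C₀))/2 = 8.66 × 10^-5 M
pH = −log(8.66 × 10^-5) = 4.06

pH = 4.06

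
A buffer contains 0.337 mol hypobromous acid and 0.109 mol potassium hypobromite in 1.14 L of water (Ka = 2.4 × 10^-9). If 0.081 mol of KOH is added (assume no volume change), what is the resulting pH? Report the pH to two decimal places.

After neutralization: n(HOBr) = 0.256 mol, n(OBr-) = 0.19 mol.
pKa = −log(2.4 × 10^-9) = 8.620
pH = pKa + log(n_OBr-/n_HOBr) = 8.620 + log(0.19/0.256) = 8.620 + (-0.129)

pH = 8.49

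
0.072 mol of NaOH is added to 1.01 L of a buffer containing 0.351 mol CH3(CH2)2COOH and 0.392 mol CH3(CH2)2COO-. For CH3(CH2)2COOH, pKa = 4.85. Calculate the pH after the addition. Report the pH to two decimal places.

pH = 5.07

OH- converts CH3(CH2)2COOH to CH3(CH2)2COO-: CH3(CH2)2COOH → 0.279 mol, CH3(CH2)2COO- → 0.464 mol.
pH = pKa + log([A⁻]/[HA]) = 4.85 + log(0.464/0.279) = 4.85 +0.221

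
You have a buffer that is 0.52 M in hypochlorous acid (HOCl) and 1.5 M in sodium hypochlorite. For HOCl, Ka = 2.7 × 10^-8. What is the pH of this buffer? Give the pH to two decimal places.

pKa = −log(2.7 × 10^-8) = 7.569
Henderson–Hasselbalch: pH = pKa + log([OCl-]/[HOCl]) = 7.569 + log(1.5/0.52)
pH = 7.569 + (+0.460) = 8.03

pH = 8.03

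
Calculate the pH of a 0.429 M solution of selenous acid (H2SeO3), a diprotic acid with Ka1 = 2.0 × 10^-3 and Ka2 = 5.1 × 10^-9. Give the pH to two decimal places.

pH = 1.55

Since Ka1 ≫ Ka2, the first ionization dominates [H+].
Ka1 = x²/(0.429 − x) = 2.0 × 10^-3
Solving the quadratic: x = (−Ka1 + √(Ka1² + 4·Ka1·C₀))/2 = 2.83 × 10^-2 M
pH = −log(2.83 × 10^-2) = 1.55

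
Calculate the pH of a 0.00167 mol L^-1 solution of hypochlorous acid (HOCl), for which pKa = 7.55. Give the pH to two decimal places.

pH = 5.16

HOCl ⇌ OCl- + H+
Ka = 10^(−7.55) = 2.82 × 10^-8
From the ICE table, Ka = x²/(0.00167 − x) = 2.82 × 10^-8.
Since Ka ≪ C₀, x ≈ √(Ka·C₀) = 6.86 × 10^-6 M.
(x/C₀ = 0.41% < 5%, so the approximation holds.)
pH = −log(6.86 × 10^-6) = 5.16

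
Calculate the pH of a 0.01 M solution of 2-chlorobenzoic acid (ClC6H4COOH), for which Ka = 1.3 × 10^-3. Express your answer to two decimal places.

ClC6H4COOH ⇌ ClC6H4COO- + H+
From the ICE table, Ka = x²/(0.01 − x) = 1.3 × 10^-3.
x is not negligible relative to C₀; solve x² + 0.0013·x − 1.3e-05 = 0.
x = [−0.0013 + √(0.0013² + 5.2e-05)]/2 = 3.01 × 10^-3 M
pH = −log(3.01 × 10^-3) = 2.52

pH = 2.52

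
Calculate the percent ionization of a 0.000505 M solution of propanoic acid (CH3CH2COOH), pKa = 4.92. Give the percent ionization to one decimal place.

CH3CH2COOH ⇌ CH3CH2COO- + H+; let x = [H+] at equilibrium.
Ka = 10^(−4.92) = 1.20 × 10^-5
Ka = x²/(C₀ − x); solving the quadratic gives x = 7.21 × 10^-5 M.
Fraction ionized = 7.21 × 10^-5 / 0.000505 = 0.1428 → 14.3%

14.3%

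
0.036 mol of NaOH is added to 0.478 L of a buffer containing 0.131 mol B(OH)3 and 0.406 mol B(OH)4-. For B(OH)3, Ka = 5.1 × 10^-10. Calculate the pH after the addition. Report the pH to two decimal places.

After neutralization: n(B(OH)3) = 0.095 mol, n(B(OH)4-) = 0.442 mol.
pKa = −log(5.1 × 10^-10) = 9.292
Henderson–Hasselbalch with mole ratio 0.442/0.095: pH = 9.292 + (+0.668)

pH = 9.96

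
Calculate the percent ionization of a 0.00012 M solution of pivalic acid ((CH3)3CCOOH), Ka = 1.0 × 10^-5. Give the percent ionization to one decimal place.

(CH3)3CCOOH ⇌ (CH3)3CCOO- + H+; let x = [H+] at equilibrium.
Ka = x²/(C₀ − x); solving the quadratic gives x = 3.00 × 10^-5 M.
Fraction ionized = 3.00 × 10^-5 / 0.00012 = 0.2500 → 25.0%

25.0%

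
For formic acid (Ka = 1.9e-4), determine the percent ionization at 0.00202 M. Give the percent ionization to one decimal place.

HCOOH ⇌ HCOO- + H+; let x = [H+] at equilibrium.
Solve x² + 0.00019x − 3.84e-07 = 0 → x = 5.32 × 10^-4 M
% ionization = x/C₀ × 100% = 5.32 × 10^-4/0.00202 × 100% = 26.3%

26.3%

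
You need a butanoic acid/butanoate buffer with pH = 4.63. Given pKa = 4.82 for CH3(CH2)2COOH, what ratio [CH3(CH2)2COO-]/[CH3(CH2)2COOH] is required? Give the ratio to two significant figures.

ratio = 0.65

pH = pKa + log(r) ⇒ log(r) = 4.63 − 4.82 = -0.19
r = [CH3(CH2)2COO-]/[CH3(CH2)2COOH] = 10^(-0.19) = 0.646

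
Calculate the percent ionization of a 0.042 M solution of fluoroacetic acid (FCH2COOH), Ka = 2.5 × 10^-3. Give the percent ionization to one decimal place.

FCH2COOH ⇌ FCH2COO- + H+; let x = [H+] at equilibrium.
Solve x² + 0.0025x − 0.000105 = 0 → x = 9.07 × 10^-3 M
Fraction ionized = 9.07 × 10^-3 / 0.042 = 0.2160 → 21.6%

21.6%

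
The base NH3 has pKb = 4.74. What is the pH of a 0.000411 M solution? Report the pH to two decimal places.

NH3 + H2O ⇌ NH4+ + OH-
Kb = 10^(−4.74) = 1.82 × 10^-5
Let x = [OH-] at equilibrium. Kb = x²/(0.000411 − x).
x is not negligible relative to C₀; solve x² + 1.82e-05·x − 7.48e-09 = 0.
x = [−1.82e-05 + √(1.82e-05² + 2.99e-08)]/2 = 7.79 × 10^-5 M
pOH = −log(7.79 × 10^-5) = 4.11; pH = 14.00 − 4.11 = 9.89

pH = 9.89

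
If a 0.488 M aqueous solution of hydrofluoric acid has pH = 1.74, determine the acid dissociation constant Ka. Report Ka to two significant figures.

Ka = 7.0 × 10^-4

[H+] = 10^(-1.74) = 1.82 × 10^-2 M
At equilibrium [HA] = 0.488 − 1.82 × 10^-2 = 4.70 × 10^-1 M
Ka = [H+][A-]/[HA] = (1.82 × 10^-2)² / 4.70 × 10^-1 = 7.0 × 10^-4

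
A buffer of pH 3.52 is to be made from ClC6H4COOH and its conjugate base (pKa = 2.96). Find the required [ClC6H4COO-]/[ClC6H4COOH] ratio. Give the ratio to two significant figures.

pH = pKa + log(r) ⇒ log(r) = 3.52 − 2.96 = +0.56
r = [ClC6H4COO-]/[ClC6H4COOH] = 10^(+0.56) = 3.63

ratio = 3.6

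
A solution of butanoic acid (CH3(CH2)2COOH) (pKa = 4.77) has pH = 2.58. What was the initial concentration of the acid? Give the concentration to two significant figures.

[H+] = 10^(-2.58) = 2.63 × 10^-3 M = x
Ka = 10^(−4.77) = 1.70 × 10^-5
Ka = x²/(C₀ − x) ⇒ C₀ = x + x²/Ka
C₀ = 2.63 × 10^-3 + (2.63 × 10^-3)²/(1.70 × 10^-5) = 4.10 × 10^-1 M

C₀ = 4.1 × 10^-1 M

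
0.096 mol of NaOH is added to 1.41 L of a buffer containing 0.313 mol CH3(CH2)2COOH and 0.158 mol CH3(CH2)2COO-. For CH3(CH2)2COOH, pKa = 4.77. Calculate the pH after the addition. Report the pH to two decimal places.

OH- converts CH3(CH2)2COOH to CH3(CH2)2COO-: CH3(CH2)2COOH → 0.217 mol, CH3(CH2)2COO- → 0.254 mol.
pH = pKa + log([A⁻]/[HA]) = 4.77 + log(0.254/0.217) = 4.77 +0.068

pH = 4.84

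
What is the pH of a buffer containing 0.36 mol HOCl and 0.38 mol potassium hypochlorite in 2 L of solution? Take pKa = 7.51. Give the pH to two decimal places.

Henderson–Hasselbalch: pH = pKa + log([OCl-]/[HOCl]) = 7.51 + log(0.38/0.36)
pH = 7.51 + (+0.023) = 7.53

pH = 7.53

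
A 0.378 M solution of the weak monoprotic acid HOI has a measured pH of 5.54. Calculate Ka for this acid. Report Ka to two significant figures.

[H+] = 10^(-5.54) = 2.88 × 10^-6 M
At equilibrium [HA] = 0.378 − 2.88 × 10^-6 = 3.78 × 10^-1 M
Ka = [H+][A-]/[HA] = (2.88 × 10^-6)² / 3.78 × 10^-1 = 2.2 × 10^-11

Ka = 2.2 × 10^-11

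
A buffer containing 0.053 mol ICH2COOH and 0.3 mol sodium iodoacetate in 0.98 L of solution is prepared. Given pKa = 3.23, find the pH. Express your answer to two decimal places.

Using pH = pKa + log([base]/[acid]) with [base]/[acid] = 0.3/0.053:
pH = 3.23 + (+0.753) = 3.98

pH = 3.98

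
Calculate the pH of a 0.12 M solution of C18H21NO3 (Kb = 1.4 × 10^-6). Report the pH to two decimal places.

pH = 10.61

C18H21NO3 + H2O ⇌ C18H22NO3+ + OH-
Let x = [OH-] at equilibrium. Kb = x²/(0.12 − x).
Since Kb ≪ C₀, x ≈ √(Kb·C₀) = 4.10 × 10^-4 M.
pOH = −log(4.10 × 10^-4) = 3.39; pH = 14.00 − 3.39 = 10.61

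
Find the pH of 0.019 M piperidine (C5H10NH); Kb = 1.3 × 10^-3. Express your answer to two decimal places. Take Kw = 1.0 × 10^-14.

pH = 11.64

C5H10NH + H2O ⇌ C5H10NH2+ + OH-
Kb = [OH-]²/(0.019 − [OH-]) = 1.3 × 10^-3
[OH-] is not negligible relative to C₀; solve [OH-]² + 0.0013·[OH-] − 2.47e-05 = 0.
[OH-] = [−0.0013 + √(0.0013² + 9.88e-05)]/2 = 4.36 × 10^-3 M
pOH = 2.36, so pH = 14.00 − pOH = 11.64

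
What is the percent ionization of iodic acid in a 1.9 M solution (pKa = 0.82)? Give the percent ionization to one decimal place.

HIO3 ⇌ IO3- + H+; let x = [H+] at equilibrium.
Ka = 10^(−0.82) = 1.51 × 10^-1
Solve x² + 0.151x − 0.287 = 0 → x = 4.65 × 10^-1 M
% ionization = x/C₀ × 100% = 4.65 × 10^-1/1.9 × 100% = 24.5%

24.5%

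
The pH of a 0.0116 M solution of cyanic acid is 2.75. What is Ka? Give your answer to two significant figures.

Ka = 3.2 × 10^-4

[H+] = 10^(-2.75) = 1.78 × 10^-3 M
At equilibrium [HA] = 0.0116 − 1.78 × 10^-3 = 9.82 × 10^-3 M
Ka = [H+][A-]/[HA] = (1.78 × 10^-3)² / 9.82 × 10^-3 = 3.2 × 10^-4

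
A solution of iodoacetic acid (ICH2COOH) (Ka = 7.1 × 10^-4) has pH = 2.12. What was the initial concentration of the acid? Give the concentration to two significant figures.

C₀ = 8.9 × 10^-2 M

[H+] = 10^(-2.12) = 7.59 × 10^-3 M = x
Ka = x²/(C₀ − x) ⇒ C₀ = x + x²/Ka
C₀ = 7.59 × 10^-3 + (7.59 × 10^-3)²/(7.1 × 10^-4) = 8.87 × 10^-2 M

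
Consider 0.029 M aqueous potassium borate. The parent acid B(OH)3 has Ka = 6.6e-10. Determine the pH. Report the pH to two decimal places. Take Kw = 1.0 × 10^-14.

B(OH)4- is the conjugate base of the weak acid B(OH)3.
Kb = Kw/Ka = 1.0×10^-14 / 6.6 × 10^-10 = 1.52 × 10^-5
Let x = [OH-] at equilibrium. Kb = x²/(0.029 − x).
Assume x ≪ 0.029: x ≈ √(1.52 × 10^-5 × 0.029) = 6.64 × 10^-4 M
pOH = −log(6.64 × 10^-4) = 3.18; pH = 14.00 − 3.18 = 10.82

pH = 10.82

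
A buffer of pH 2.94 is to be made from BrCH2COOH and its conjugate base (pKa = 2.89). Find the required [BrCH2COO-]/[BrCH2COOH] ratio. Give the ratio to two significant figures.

pH = pKa + log(r) ⇒ log(r) = 2.94 − 2.89 = +0.05
r = [BrCH2COO-]/[BrCH2COOH] = 10^(+0.05) = 1.12

ratio = 1.1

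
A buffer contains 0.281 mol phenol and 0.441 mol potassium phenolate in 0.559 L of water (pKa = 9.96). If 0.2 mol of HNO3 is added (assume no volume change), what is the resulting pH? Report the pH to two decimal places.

After neutralization: n(C6H5OH) = 0.481 mol, n(C6H5O-) = 0.241 mol.
pH = pKa + log(n_C6H5O-/n_C6H5OH) = 9.96 + log(0.241/0.481) = 9.96 + (-0.300)

pH = 9.66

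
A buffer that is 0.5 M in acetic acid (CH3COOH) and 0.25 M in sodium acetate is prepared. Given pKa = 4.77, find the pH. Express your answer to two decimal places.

Henderson–Hasselbalch: pH = pKa + log([CH3COO-]/[CH3COOH]) = 4.77 + log(0.25/0.5)
pH = 4.77 + (-0.301) = 4.47

pH = 4.47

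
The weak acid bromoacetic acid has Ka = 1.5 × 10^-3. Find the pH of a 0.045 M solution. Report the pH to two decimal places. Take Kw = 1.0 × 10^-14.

BrCH2COOH ⇌ BrCH2COO- + H+
From the ICE table, Ka = x²/(0.045 − x) = 1.5 × 10^-3.
Here C₀/Ka ≈ 30, so the small-x approximation fails. Use the quadratic:
x = (−Ka + √(Ka² + 4·Ka·C₀))/2 = 7.50 × 10^-3 M
pH = −log(7.50 × 10^-3) = 2.12

pH = 2.12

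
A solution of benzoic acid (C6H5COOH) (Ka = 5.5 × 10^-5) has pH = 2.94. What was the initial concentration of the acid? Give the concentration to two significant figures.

C₀ = 2.5 × 10^-2 M

[H+] = 10^(-2.94) = 1.15 × 10^-3 M = x
Ka = x²/(C₀ − x) ⇒ C₀ = x + x²/Ka
C₀ = 1.15 × 10^-3 + (1.15 × 10^-3)²/(5.5 × 10^-5) = 2.52 × 10^-2 M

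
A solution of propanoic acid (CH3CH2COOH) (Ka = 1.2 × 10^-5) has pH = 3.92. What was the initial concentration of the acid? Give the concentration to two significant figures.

C₀ = 1.3 × 10^-3 M

[H+] = 10^(-3.92) = 1.20 × 10^-4 M = x
Ka = x²/(C₀ − x) ⇒ C₀ = x + x²/Ka
C₀ = 1.20 × 10^-4 + (1.20 × 10^-4)²/(1.2 × 10^-5) = 1.32 × 10^-3 M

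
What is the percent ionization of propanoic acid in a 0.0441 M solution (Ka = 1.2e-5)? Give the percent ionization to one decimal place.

1.6%

CH3CH2COOH ⇌ CH3CH2COO- + H+; let x = [H+] at equilibrium.
x ≈ √(Ka·C₀) = √(1.2 × 10^-5 × 0.0441) = 7.27 × 10^-4 M
% ionization = x/C₀ × 100% = 7.27 × 10^-4/0.0441 × 100% = 1.6%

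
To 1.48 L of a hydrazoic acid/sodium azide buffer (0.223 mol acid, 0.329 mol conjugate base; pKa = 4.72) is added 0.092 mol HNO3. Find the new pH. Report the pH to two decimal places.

Added H+ converts N3- to HN3: HN3 → 0.315 mol, N3- → 0.237 mol.
pH = pKa + log([A⁻]/[HA]) = 4.72 + log(0.237/0.315) = 4.72 -0.124

pH = 4.60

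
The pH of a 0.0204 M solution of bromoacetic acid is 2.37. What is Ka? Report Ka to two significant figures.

[H+] = 10^(-2.37) = 4.27 × 10^-3 M
At equilibrium [HA] = 0.0204 − 4.27 × 10^-3 = 1.61 × 10^-2 M
Ka = [H+][A-]/[HA] = (4.27 × 10^-3)² / 1.61 × 10^-2 = 1.1 × 10^-3

Ka = 1.1 × 10^-3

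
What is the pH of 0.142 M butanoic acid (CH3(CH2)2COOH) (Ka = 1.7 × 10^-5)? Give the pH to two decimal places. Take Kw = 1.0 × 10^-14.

pH = 2.81

CH3(CH2)2COOH ⇌ CH3(CH2)2COO- + H+
Ka = [H+]²/(0.142 − [H+]) = 1.7 × 10^-5
Assume [H+] ≪ 0.142: [H+] ≈ √(1.7 × 10^-5 × 0.142) = 1.55 × 10^-3 M
pH = −log[H+] = −log(1.55 × 10^-3) = 2.81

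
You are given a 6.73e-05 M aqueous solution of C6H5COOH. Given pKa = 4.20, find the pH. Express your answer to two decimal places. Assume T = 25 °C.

pH = 4.39

C6H5COOH ⇌ C6H5COO- + H+
Ka = 10^(−4.20) = 6.31 × 10^-5
From the ICE table, Ka = [H+]²/(6.73e-05 − [H+]) = 6.31 × 10^-5.
[H+] is not negligible relative to C₀; solve [H+]² + 6.31e-05·[H+] − 4.25e-09 = 0.
[H+] = [−6.31e-05 + √(6.31e-05² + 1.7e-08)]/2 = 4.09 × 10^-5 M
pH = −log[H+] = −log(4.09 × 10^-5) = 4.39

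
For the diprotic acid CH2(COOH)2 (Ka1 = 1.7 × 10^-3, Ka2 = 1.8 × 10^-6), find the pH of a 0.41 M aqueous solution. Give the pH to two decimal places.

pH = 1.59

Ka1 ≫ Ka2, so treat the first dissociation as the only significant source of H+.
Ka1 = x²/(0.41 − x) = 1.7 × 10^-3
Solving the quadratic: x = (−Ka1 + √(Ka1² + 4·Ka1·C₀))/2 = 2.56 × 10^-2 M
pH = −log(2.56 × 10^-2) = 1.59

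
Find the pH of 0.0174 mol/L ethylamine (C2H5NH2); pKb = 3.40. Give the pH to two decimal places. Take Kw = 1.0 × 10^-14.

C2H5NH2 + H2O ⇌ C2H5NH3+ + OH-
Kb = 10^(−3.40) = 3.98 × 10^-4
Let x = [OH-] at equilibrium. Kb = x²/(0.0174 − x).
The 5% rule fails; solving x² + Kb·x − Kb·C₀ = 0 exactly:
x = (−Kb + √(Kb² + 4·Kb·C₀))/2 = 2.44 × 10^-3 M
pOH = −log(2.44 × 10^-3) = 2.61; pH = 14.00 − 2.61 = 11.39

pH = 11.39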